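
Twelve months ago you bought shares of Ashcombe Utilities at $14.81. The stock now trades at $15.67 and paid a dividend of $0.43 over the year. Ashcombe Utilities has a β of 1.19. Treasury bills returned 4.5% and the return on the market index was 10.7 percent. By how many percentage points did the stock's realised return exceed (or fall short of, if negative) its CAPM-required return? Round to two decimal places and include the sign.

-3.17%

Realised HPR = (P1 + D1 − P0) / P0 = (15.67 + 0.43 − 14.81) / 14.81 = 1.29 / 14.81 = 8.7103%
MRP = 10.7% − 4.5% = 6.20%
CAPM required = R_f + β·MRP = 4.5% + 1.19 × 6.2% = 11.8780%
α = realised − required = 8.7103% − 11.8780% = -3.17%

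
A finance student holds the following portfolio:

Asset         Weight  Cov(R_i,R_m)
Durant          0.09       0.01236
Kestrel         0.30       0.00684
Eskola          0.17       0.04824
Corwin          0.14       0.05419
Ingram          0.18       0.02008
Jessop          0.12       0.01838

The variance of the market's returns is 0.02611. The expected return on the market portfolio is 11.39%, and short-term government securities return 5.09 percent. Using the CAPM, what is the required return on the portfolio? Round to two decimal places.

β_Durant = 0.01236 / 0.02611 = 0.4734
β_Kestrel = 0.00684 / 0.02611 = 0.2620
β_Eskola = 0.04824 / 0.02611 = 1.8476
β_Corwin = 0.05419 / 0.02611 = 2.0755
β_Ingram = 0.02008 / 0.02611 = 0.7691
β_Jessop = 0.01838 / 0.02611 = 0.7039
β_P = Σ w_i β_i = 0.09×0.4734 + 0.30×0.2620 + 0.17×1.8476 + 0.14×2.0755 + 0.18×0.7691 + 0.12×0.7039 = 0.9488
MRP = 11.39% − 5.09% = 6.30%
E(R_P) = R_f + β_P × MRP = 5.09% + 0.9488 × 6.30% = 11.07%

11.07%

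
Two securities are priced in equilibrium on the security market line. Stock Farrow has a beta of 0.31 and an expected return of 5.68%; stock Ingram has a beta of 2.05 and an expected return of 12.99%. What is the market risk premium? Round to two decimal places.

Both satisfy E(R) = R_f + β·MRP, so the slope of the SML is
MRP = (12.99% − 5.68%) / (2.05 − 0.31) = 7.31% / 1.74 = 4.2011%

4.20%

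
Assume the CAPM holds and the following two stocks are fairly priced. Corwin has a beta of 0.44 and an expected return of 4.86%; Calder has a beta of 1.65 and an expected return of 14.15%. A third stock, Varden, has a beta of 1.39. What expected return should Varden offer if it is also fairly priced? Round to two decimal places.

12.15%

MRP (SML slope) = (14.15% − 4.86%) / (1.65 − 0.44) = 9.29% / 1.21 = 7.6777%
R_f (intercept) = 4.86% − 0.44 × 7.6777% = 1.4818%
E(R_Varden) = R_f + β × MRP = 1.4818% + 1.39 × 7.6777% = 12.15%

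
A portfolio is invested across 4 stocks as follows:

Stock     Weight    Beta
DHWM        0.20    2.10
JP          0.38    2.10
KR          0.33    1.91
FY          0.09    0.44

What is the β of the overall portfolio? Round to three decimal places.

1.888

β_P = Σ w_i β_i = 0.20×2.10 + 0.38×2.10 + 0.33×1.91 + 0.09×0.44 = 1.8879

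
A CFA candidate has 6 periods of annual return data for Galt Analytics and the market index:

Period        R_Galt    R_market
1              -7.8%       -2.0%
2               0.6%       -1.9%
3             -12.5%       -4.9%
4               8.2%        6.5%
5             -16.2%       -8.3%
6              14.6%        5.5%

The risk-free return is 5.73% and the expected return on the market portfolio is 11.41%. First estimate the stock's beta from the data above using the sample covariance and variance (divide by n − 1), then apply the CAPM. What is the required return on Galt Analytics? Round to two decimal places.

16.93%

Mean R_i = (-7.8 + 0.6 − 12.5 + 8.2 − 16.2 + 14.6) / 6 = -2.1833%
Mean R_m = (-2.0 − 1.9 − 4.9 + 6.5 − 8.3 + 5.5) / 6 = -0.8500%
Σ(R_i − R̄_i)(R_m − R̄_m) = 332.6350  ⇒  Cov = 332.6350 / 5 = 66.5270
Σ(R_m − R̄_m)² = 168.6750  ⇒  Var(R_m) = 168.6750 / 5 = 33.7350
β = Cov / Var(R_m) = 66.5270 / 33.7350 = 1.9720
MRP = 11.41% − 5.73% = 5.68%
E(R) = R_f + β × MRP = 5.73% + 1.9720 × 5.68% = 16.93%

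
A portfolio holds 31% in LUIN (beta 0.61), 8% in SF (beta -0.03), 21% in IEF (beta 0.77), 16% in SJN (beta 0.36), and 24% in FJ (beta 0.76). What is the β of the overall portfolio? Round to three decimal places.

β_P = Σ w_i β_i = 0.31×0.61 + 0.08×-0.03 + 0.21×0.77 + 0.16×0.36 + 0.24×0.76 = 0.5884

0.588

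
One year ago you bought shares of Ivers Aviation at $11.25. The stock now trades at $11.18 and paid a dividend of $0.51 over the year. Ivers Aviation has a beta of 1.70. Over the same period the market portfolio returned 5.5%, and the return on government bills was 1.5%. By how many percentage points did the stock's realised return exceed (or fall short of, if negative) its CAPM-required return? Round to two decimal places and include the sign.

-4.39%

Realised HPR = (P1 + D1 − P0) / P0 = (11.18 + 0.51 − 11.25) / 11.25 = 0.44 / 11.25 = 3.9111%
MRP = 5.5% − 1.5% = 4.00%
CAPM required = R_f + β·MRP = 1.5% + 1.70 × 4.0% = 8.3000%
α = realised − required = 3.9111% − 8.3000% = -4.39%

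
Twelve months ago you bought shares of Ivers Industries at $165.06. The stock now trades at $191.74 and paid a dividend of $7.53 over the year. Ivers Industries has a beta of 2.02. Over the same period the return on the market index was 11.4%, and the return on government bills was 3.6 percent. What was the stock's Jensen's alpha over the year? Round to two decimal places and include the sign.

Realised HPR = (P1 + D1 − P0) / P0 = (191.74 + 7.53 − 165.06) / 165.06 = 34.21 / 165.06 = 20.7258%
MRP = 11.4% − 3.6% = 7.80%
CAPM required = R_f + β·MRP = 3.6% + 2.02 × 7.8% = 19.3560%
α = realised − required = 20.7258% − 19.3560% = +1.37%

+1.37%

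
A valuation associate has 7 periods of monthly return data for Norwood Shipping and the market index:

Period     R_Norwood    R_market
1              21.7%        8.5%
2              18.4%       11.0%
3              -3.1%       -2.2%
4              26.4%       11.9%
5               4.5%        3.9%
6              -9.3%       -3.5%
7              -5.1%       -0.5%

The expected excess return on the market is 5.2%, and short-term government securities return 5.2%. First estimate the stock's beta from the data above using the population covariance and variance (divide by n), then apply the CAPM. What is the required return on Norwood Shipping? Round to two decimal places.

16.55%

Mean R_i = (21.7 + 18.4 − 3.1 + 26.4 + 4.5 − 9.3 − 5.1) / 7 = 7.6429%
Mean R_m = (8.5 + 11.0 − 2.2 + 11.9 + 3.9 − 3.5 − 0.5) / 7 = 4.1571%
Σ(R_i − R̄_i)(R_m − R̄_m) = 538.0729  ⇒  Cov = 538.0729 / 7 = 76.8676
Σ(R_m − R̄_m)² = 246.4371  ⇒  Var(R_m) = 246.4371 / 7 = 35.2053
β = Cov / Var(R_m) = 76.8676 / 35.2053 = 2.1834
E(R) = R_f + β × MRP = 5.2% + 2.1834 × 5.2% = 16.55%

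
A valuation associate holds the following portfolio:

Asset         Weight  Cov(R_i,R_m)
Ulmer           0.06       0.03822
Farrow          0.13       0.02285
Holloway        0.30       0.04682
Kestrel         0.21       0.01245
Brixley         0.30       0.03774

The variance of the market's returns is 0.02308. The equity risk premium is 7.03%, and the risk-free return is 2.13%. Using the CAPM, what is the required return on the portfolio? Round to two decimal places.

β_Ulmer = 0.03822 / 0.02308 = 1.6560
β_Farrow = 0.02285 / 0.02308 = 0.9900
β_Holloway = 0.04682 / 0.02308 = 2.0286
β_Kestrel = 0.01245 / 0.02308 = 0.5394
β_Brixley = 0.03774 / 0.02308 = 1.6352
β_P = Σ w_i β_i = 0.06×1.6560 + 0.13×0.9900 + 0.30×2.0286 + 0.21×0.5394 + 0.30×1.6352 = 1.4405
E(R_P) = R_f + β_P × MRP = 2.13% + 1.4405 × 7.03% = 12.26%

12.26%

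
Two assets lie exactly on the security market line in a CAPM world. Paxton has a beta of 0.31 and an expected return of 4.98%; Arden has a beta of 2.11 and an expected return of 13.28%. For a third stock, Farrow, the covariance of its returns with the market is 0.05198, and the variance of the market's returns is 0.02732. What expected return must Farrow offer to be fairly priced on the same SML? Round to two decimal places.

12.32%

MRP = (13.28% − 4.98%) / (2.11 − 0.31) = 4.6111%
R_f = 4.98% − 0.31 × 4.6111% = 3.5506%
β_Farrow = Cov / Var(R_m) = 0.05198 / 0.02732 = 1.9026
E(R_Farrow) = R_f + β × MRP = 3.5506% + 1.9026 × 4.6111% = 12.32%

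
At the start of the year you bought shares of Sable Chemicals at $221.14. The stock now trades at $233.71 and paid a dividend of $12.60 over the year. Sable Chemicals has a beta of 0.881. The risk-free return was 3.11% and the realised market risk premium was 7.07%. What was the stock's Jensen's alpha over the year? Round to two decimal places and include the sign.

+2.04%

Realised HPR = (P1 + D1 − P0) / P0 = (233.71 + 12.60 − 221.14) / 221.14 = 25.17 / 221.14 = 11.3819%
CAPM required = R_f + β·MRP = 3.11% + 0.881 × 7.07% = 9.33867%
α = realised − required = 11.3819% − 9.33867% = +2.04%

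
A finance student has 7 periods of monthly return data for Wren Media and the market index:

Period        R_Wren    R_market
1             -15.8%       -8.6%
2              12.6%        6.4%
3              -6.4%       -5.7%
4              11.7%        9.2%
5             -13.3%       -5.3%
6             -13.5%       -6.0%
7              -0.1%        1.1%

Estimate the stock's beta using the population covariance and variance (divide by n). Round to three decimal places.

1.680

Mean R_i = (-15.8 + 12.6 − 6.4 + 11.7 − 13.3 − 13.5 − 0.1) / 7 = -3.5429%
Mean R_m = (-8.6 + 6.4 − 5.7 + 9.2 − 5.3 − 6.0 + 1.1) / 7 = -1.2714%
Σ(R_i − R̄_i)(R_m − R̄_m) = 480.4886  ⇒  Cov = 480.4886 / 7 = 68.6412
Σ(R_m − R̄_m)² = 286.0343  ⇒  Var(R_m) = 286.0343 / 7 = 40.8620
β = Cov / Var(R_m) = 68.6412 / 40.8620 = 1.6798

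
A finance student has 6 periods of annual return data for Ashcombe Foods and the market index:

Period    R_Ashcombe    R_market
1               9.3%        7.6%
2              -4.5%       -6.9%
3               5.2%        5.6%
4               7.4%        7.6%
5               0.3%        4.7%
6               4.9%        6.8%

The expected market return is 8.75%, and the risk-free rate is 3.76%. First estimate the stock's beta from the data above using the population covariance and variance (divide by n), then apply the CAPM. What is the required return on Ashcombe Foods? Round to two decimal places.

Mean R_i = (9.3 − 4.5 + 5.2 + 7.4 + 0.3 + 4.9) / 6 = 3.7667%
Mean R_m = (7.6 − 6.9 + 5.6 + 7.6 + 4.7 + 6.8) / 6 = 4.2333%
Σ(R_i − R̄_i)(R_m − R̄_m) = 126.1467  ⇒  Cov = 126.1467 / 6 = 21.0245
Σ(R_m − R̄_m)² = 155.2933  ⇒  Var(R_m) = 155.2933 / 6 = 25.8822
β = Cov / Var(R_m) = 21.0245 / 25.8822 = 0.8123
MRP = 8.75% − 3.76% = 4.99%
E(R) = R_f + β × MRP = 3.76% + 0.8123 × 4.99% = 7.81%

7.81%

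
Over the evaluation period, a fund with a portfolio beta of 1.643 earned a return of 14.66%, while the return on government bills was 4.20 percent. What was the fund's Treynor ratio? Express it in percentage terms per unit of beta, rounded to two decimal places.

6.37%

Treynor = (R_P − R_f) / β_P = (14.66% − 4.20%) / 1.6430 = 10.46% / 1.6430 = 6.37%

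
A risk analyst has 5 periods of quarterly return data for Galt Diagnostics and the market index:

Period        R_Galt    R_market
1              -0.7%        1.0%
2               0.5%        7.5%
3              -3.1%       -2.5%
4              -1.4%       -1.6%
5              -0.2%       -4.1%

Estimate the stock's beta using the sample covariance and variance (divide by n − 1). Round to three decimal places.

Mean R_i = (-0.7 + 0.5 − 3.1 − 1.4 − 0.2) / 5 = -0.9800%
Mean R_m = (1.0 + 7.5 − 2.5 − 1.6 − 4.1) / 5 = 0.0600%
Σ(R_i − R̄_i)(R_m − R̄_m) = 14.1540  ⇒  Cov = 14.1540 / 4 = 3.5385
Σ(R_m − R̄_m)² = 82.8520  ⇒  Var(R_m) = 82.8520 / 4 = 20.7130
β = Cov / Var(R_m) = 3.5385 / 20.7130 = 0.1708

0.171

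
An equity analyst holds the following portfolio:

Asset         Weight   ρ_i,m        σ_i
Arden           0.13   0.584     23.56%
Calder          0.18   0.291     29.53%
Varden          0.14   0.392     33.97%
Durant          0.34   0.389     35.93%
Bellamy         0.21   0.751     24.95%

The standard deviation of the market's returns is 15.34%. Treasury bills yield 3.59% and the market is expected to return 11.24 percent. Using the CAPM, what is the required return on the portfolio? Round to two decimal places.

β_Arden = 0.584 × 23.56% / 15.34% = 0.8969
β_Calder = 0.291 × 29.53% / 15.34% = 0.5602
β_Varden = 0.392 × 33.97% / 15.34% = 0.8681
β_Durant = 0.389 × 35.93% / 15.34% = 0.9111
β_Bellamy = 0.751 × 24.95% / 15.34% = 1.2215
β_P = Σ w_i β_i = 0.13×0.8969 + 0.18×0.5602 + 0.14×0.8681 + 0.34×0.9111 + 0.21×1.2215 = 0.9053
MRP = 11.24% − 3.59% = 7.65%
E(R_P) = R_f + β_P × MRP = 3.59% + 0.9053 × 7.65% = 10.52%

10.52%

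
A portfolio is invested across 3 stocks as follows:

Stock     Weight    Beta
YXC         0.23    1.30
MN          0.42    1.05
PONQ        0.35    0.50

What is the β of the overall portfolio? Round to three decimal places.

β_P = Σ w_i β_i = 0.23×1.30 + 0.42×1.05 + 0.35×0.50 = 0.9150

0.915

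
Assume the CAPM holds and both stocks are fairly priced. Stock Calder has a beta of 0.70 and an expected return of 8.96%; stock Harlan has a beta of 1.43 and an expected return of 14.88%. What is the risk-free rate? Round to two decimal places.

Both satisfy E(R) = R_f + β·MRP, so the slope of the SML is
MRP = (14.88% − 8.96%) / (1.43 − 0.70) = 5.92% / 0.73 = 8.1096%
R_f = E(R_Calder) − β_Calder·MRP = 8.96% − 0.70 × 8.1096% = 3.2833%

3.28%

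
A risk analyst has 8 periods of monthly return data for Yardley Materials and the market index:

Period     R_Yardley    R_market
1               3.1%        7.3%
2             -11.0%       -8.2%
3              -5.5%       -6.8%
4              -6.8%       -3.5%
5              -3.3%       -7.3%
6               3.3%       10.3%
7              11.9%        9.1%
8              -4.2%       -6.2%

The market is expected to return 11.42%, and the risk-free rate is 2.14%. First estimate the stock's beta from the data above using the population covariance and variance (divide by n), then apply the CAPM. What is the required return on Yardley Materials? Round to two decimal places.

Mean R_i = (3.1 − 11.0 − 5.5 − 6.8 − 3.3 + 3.3 + 11.9 − 4.2) / 8 = -1.5625%
Mean R_m = (7.3 − 8.2 − 6.8 − 3.5 − 7.3 + 10.3 + 9.1 − 6.2) / 8 = -0.6625%
Σ(R_i − R̄_i)(R_m − R̄_m) = 358.1588  ⇒  Cov = 358.1588 / 8 = 44.7699
Σ(R_m − R̄_m)² = 456.1388  ⇒  Var(R_m) = 456.1388 / 8 = 57.0174
β = Cov / Var(R_m) = 44.7699 / 57.0174 = 0.7852
MRP = 11.42% − 2.14% = 9.28%
E(R) = R_f + β × MRP = 2.14% + 0.7852 × 9.28% = 9.43%

9.43%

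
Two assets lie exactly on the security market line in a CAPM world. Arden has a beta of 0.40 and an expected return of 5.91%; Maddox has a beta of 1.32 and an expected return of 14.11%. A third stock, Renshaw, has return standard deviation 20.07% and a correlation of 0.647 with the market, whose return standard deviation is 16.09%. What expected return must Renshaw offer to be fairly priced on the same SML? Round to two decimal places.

MRP = (14.11% − 5.91%) / (1.32 − 0.40) = 8.9130%
R_f = 5.91% − 0.40 × 8.9130% = 2.3448%
β_Renshaw = ρ·σ_i/σ_m = 0.647 × 20.07 / 16.09 = 0.8070
E(R_Renshaw) = R_f + β × MRP = 2.3448% + 0.8070 × 8.9130% = 9.54%

9.54%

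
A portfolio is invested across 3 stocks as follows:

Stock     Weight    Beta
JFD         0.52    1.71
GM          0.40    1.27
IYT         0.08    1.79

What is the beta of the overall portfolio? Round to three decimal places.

1.540

β_P = Σ w_i β_i = 0.52×1.71 + 0.40×1.27 + 0.08×1.79 = 1.5404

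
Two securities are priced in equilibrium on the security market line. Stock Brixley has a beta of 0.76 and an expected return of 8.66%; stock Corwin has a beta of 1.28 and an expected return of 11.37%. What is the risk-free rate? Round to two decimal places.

Both satisfy E(R) = R_f + β·MRP, so the slope of the SML is
MRP = (11.37% − 8.66%) / (1.28 − 0.76) = 2.71% / 0.52 = 5.2115%
R_f = E(R_Brixley) − β_Brixley·MRP = 8.66% − 0.76 × 5.2115% = 4.6993%

4.70%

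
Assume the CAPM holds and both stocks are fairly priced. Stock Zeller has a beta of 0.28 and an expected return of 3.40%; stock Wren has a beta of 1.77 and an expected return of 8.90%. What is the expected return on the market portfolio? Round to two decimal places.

Both satisfy E(R) = R_f + β·MRP, so the slope of the SML is
MRP = (8.90% − 3.40%) / (1.77 − 0.28) = 5.50% / 1.49 = 3.6913%
R_f = E(R_Zeller) − β_Zeller·MRP = 3.40% − 0.28 × 3.6913% = 2.3664%
E(R_m) = R_f + MRP = 2.3664% + 3.6913% = 6.06%

6.06%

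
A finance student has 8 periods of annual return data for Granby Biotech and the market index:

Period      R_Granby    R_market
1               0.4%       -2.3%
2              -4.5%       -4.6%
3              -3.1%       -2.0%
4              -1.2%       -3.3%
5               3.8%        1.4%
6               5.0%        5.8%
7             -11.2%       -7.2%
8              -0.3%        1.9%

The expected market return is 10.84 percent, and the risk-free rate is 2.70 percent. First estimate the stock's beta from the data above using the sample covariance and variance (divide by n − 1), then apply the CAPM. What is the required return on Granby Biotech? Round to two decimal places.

Mean R_i = (0.4 − 4.5 − 3.1 − 1.2 + 3.8 + 5.0 − 11.2 − 0.3) / 8 = -1.3875%
Mean R_m = (-2.3 − 4.6 − 2.0 − 3.3 + 1.4 + 5.8 − 7.2 + 1.9) / 8 = -1.2875%
Σ(R_i − R̄_i)(R_m − R̄_m) = 130.0388  ⇒  Cov = 130.0388 / 7 = 18.5770
Σ(R_m − R̄_m)² = 119.1288  ⇒  Var(R_m) = 119.1288 / 7 = 17.0184
β = Cov / Var(R_m) = 18.5770 / 17.0184 = 1.0916
MRP = 10.84% − 2.70% = 8.14%
E(R) = R_f + β × MRP = 2.70% + 1.0916 × 8.14% = 11.59%

11.59%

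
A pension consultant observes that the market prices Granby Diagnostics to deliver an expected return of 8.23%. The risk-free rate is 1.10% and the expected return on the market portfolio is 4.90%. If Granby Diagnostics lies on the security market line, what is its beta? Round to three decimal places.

MRP = 4.90% − 1.10% = 3.80%
β = (E(R) − R_f) / MRP = (8.23% − 1.10%) / 3.80% = 7.13% / 3.80% = 1.876

1.876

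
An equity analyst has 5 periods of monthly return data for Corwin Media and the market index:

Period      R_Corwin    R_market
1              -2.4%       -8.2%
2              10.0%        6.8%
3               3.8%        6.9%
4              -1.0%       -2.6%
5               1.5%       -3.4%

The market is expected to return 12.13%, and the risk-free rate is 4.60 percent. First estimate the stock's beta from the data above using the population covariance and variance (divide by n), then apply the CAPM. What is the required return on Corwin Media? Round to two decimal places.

Mean R_i = (-2.4 + 10.0 + 3.8 − 1.0 + 1.5) / 5 = 2.3800%
Mean R_m = (-8.2 + 6.8 + 6.9 − 2.6 − 3.4) / 5 = -0.1000%
Σ(R_i − R̄_i)(R_m − R̄_m) = 112.5900  ⇒  Cov = 112.5900 / 5 = 22.5180
Σ(R_m − R̄_m)² = 179.3600  ⇒  Var(R_m) = 179.3600 / 5 = 35.8720
β = Cov / Var(R_m) = 22.5180 / 35.8720 = 0.6277
MRP = 12.13% − 4.60% = 7.53%
E(R) = R_f + β × MRP = 4.60% + 0.6277 × 7.53% = 9.33%

9.33%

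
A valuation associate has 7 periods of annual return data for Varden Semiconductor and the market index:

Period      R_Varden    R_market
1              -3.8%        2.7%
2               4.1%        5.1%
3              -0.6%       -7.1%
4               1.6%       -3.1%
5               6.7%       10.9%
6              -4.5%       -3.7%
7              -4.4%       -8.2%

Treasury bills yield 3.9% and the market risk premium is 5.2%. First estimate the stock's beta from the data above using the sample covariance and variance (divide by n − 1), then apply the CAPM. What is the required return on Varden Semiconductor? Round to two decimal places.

6.31%

Mean R_i = (-3.8 + 4.1 − 0.6 + 1.6 + 6.7 − 4.5 − 4.4) / 7 = -0.1286%
Mean R_m = (2.7 + 5.1 − 7.1 − 3.1 + 10.9 − 3.7 − 8.2) / 7 = -0.4857%
Σ(R_i − R̄_i)(R_m − R̄_m) = 135.2729  ⇒  Cov = 135.2729 / 6 = 22.5455
Σ(R_m − R̄_m)² = 291.4086  ⇒  Var(R_m) = 291.4086 / 6 = 48.5681
β = Cov / Var(R_m) = 22.5455 / 48.5681 = 0.4642
E(R) = R_f + β × MRP = 3.9% + 0.4642 × 5.2% = 6.31%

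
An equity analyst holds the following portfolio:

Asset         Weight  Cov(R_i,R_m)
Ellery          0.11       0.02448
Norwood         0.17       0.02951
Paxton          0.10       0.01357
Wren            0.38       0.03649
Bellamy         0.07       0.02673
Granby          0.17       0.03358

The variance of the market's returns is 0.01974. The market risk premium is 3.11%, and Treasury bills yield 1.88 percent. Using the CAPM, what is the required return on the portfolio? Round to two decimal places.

β_Ellery = 0.02448 / 0.01974 = 1.2401
β_Norwood = 0.02951 / 0.01974 = 1.4949
β_Paxton = 0.01357 / 0.01974 = 0.6874
β_Wren = 0.03649 / 0.01974 = 1.8485
β_Bellamy = 0.02673 / 0.01974 = 1.3541
β_Granby = 0.03358 / 0.01974 = 1.7011
β_P = Σ w_i β_i = 0.11×1.2401 + 0.17×1.4949 + 0.10×0.6874 + 0.38×1.8485 + 0.07×1.3541 + 0.17×1.7011 = 1.5457
E(R_P) = R_f + β_P × MRP = 1.88% + 1.5457 × 3.11% = 6.69%

6.69%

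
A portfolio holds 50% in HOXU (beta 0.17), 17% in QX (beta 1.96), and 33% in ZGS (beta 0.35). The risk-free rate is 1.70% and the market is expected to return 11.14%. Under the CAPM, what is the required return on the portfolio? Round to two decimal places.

β_P = Σ w_i β_i = 0.50×0.17 + 0.17×1.96 + 0.33×0.35 = 0.5337
MRP = 11.14% − 1.70% = 9.44%
E(R_P) = R_f + β_P × MRP = 1.70% + 0.5337 × 9.44% = 6.74%

6.74%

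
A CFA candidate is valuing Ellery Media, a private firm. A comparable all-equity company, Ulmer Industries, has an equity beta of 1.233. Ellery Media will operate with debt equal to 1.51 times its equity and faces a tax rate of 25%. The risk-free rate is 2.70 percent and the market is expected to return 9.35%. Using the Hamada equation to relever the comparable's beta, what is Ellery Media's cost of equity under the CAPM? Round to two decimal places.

20.19%

β_L = β_U × [1 + (1 − t)(D/E)] = 1.233 × [1 + (1 − 0.25) × 1.51]
    = 1.233 × [1 + 0.75 × 1.51] = 1.233 × 2.1325 = 2.6294
MRP = 9.35% − 2.70% = 6.65%
E(R) = R_f + β_L × MRP = 2.70% + 2.6294 × 6.65% = 20.19%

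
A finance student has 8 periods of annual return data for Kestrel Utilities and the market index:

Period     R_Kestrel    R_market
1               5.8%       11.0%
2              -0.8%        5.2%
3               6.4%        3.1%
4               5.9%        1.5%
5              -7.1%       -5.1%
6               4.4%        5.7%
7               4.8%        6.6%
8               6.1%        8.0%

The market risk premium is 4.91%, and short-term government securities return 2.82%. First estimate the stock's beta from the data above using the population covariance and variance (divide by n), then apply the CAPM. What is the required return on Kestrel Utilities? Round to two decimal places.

6.27%

Mean R_i = (5.8 − 0.8 + 6.4 + 5.9 − 7.1 + 4.4 + 4.8 + 6.1) / 8 = 3.1875%
Mean R_m = (11.0 + 5.2 + 3.1 + 1.5 − 5.1 + 5.7 + 6.6 + 8.0) / 8 = 4.5000%
Σ(R_i − R̄_i)(R_m − R̄_m) = 115.3500  ⇒  Cov = 115.3500 / 8 = 14.4188
Σ(R_m − R̄_m)² = 163.9600  ⇒  Var(R_m) = 163.9600 / 8 = 20.4950
β = Cov / Var(R_m) = 14.4188 / 20.4950 = 0.7035
E(R) = R_f + β × MRP = 2.82% + 0.7035 × 4.91% = 6.27%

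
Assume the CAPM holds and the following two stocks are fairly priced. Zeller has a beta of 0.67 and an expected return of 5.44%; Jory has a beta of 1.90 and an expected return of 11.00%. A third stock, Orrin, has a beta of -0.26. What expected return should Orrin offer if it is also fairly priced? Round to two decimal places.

MRP (SML slope) = (11.00% − 5.44%) / (1.90 − 0.67) = 5.56% / 1.23 = 4.5203%
R_f (intercept) = 5.44% − 0.67 × 4.5203% = 2.4114%
E(R_Orrin) = R_f + β × MRP = 2.4114% + -0.26 × 4.5203% = 1.24%

1.24%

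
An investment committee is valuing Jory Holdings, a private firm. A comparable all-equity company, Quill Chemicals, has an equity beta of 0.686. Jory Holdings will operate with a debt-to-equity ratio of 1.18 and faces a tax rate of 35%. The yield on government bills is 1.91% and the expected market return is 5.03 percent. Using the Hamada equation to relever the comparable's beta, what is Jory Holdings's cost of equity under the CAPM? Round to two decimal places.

β_L = β_U × [1 + (1 − t)(D/E)] = 0.686 × [1 + (1 − 0.35) × 1.18]
    = 0.686 × [1 + 0.65 × 1.18] = 0.686 × 1.7670 = 1.2122
MRP = 5.03% − 1.91% = 3.12%
E(R) = R_f + β_L × MRP = 1.91% + 1.2122 × 3.12% = 5.69%

5.69%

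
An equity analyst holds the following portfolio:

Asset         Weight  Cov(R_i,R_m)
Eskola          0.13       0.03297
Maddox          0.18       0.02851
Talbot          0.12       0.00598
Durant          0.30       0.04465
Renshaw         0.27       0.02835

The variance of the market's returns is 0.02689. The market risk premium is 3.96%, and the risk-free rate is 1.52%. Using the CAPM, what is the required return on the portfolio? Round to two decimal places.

β_Eskola = 0.03297 / 0.02689 = 1.2261
β_Maddox = 0.02851 / 0.02689 = 1.0602
β_Talbot = 0.00598 / 0.02689 = 0.2224
β_Durant = 0.04465 / 0.02689 = 1.6605
β_Renshaw = 0.02835 / 0.02689 = 1.0543
β_P = Σ w_i β_i = 0.13×1.2261 + 0.18×1.0602 + 0.12×0.2224 + 0.30×1.6605 + 0.27×1.0543 = 1.1597
E(R_P) = R_f + β_P × MRP = 1.52% + 1.1597 × 3.96% = 6.11%

6.11%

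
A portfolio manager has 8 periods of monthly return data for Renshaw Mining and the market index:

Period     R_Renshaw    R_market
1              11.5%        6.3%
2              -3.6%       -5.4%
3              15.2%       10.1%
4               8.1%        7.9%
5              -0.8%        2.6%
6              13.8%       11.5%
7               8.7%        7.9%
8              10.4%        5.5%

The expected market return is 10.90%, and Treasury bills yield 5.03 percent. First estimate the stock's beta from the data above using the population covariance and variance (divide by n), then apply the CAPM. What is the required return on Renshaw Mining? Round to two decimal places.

Mean R_i = (11.5 − 3.6 + 15.2 + 8.1 − 0.8 + 13.8 + 8.7 + 10.4) / 8 = 7.9125%
Mean R_m = (6.3 − 5.4 + 10.1 + 7.9 + 2.6 + 11.5 + 7.9 + 5.5) / 8 = 5.8000%
Σ(R_i − R̄_i)(R_m − R̄_m) = 224.8100  ⇒  Cov = 224.8100 / 8 = 28.1013
Σ(R_m − R̄_m)² = 195.8200  ⇒  Var(R_m) = 195.8200 / 8 = 24.4775
β = Cov / Var(R_m) = 28.1013 / 24.4775 = 1.1480
MRP = 10.90% − 5.03% = 5.87%
E(R) = R_f + β × MRP = 5.03% + 1.1480 × 5.87% = 11.77%

11.77%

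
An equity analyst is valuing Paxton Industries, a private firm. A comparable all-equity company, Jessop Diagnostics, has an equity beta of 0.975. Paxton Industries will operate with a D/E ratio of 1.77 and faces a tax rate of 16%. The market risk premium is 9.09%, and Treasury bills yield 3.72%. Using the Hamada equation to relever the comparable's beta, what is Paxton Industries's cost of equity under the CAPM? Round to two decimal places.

β_L = β_U × [1 + (1 − t)(D/E)] = 0.975 × [1 + (1 − 0.16) × 1.77]
    = 0.975 × [1 + 0.84 × 1.77] = 0.975 × 2.4868 = 2.4246
E(R) = R_f + β_L × MRP = 3.72% + 2.4246 × 9.09% = 25.76%

25.76%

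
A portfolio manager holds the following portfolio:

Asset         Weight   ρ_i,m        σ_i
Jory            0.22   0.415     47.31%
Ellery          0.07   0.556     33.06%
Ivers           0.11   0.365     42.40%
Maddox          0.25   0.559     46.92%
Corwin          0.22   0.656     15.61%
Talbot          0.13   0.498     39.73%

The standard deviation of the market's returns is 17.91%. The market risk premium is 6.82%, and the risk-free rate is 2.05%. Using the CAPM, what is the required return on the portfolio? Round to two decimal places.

β_Jory = 0.415 × 47.31% / 17.91% = 1.0962
β_Ellery = 0.556 × 33.06% / 17.91% = 1.0263
β_Ivers = 0.365 × 42.40% / 17.91% = 0.8641
β_Maddox = 0.559 × 46.92% / 17.91% = 1.4644
β_Corwin = 0.656 × 15.61% / 17.91% = 0.5718
β_Talbot = 0.498 × 39.73% / 17.91% = 1.1047
β_P = Σ w_i β_i = 0.22×1.0962 + 0.07×1.0263 + 0.11×0.8641 + 0.25×1.4644 + 0.22×0.5718 + 0.13×1.1047 = 1.0436
E(R_P) = R_f + β_P × MRP = 2.05% + 1.0436 × 6.82% = 9.17%

9.17%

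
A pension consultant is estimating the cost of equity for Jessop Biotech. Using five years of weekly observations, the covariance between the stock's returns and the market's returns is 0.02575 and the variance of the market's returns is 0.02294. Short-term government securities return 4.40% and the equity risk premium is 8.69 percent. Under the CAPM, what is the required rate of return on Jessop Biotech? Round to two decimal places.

14.15%

β = Cov(R_i, R_m) / Var(R_m) = 0.02575 / 0.02294 = 1.1225
E(R) = R_f + β × MRP = 4.40% + 1.1225 × 8.69% = 14.15%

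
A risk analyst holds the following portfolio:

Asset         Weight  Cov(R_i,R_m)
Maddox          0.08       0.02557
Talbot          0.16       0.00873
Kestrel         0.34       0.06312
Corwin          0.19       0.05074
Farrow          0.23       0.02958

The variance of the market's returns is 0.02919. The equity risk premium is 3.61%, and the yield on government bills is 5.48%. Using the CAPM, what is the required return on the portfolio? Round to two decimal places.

10.59%

β_Maddox = 0.02557 / 0.02919 = 0.8760
β_Talbot = 0.00873 / 0.02919 = 0.2991
β_Kestrel = 0.06312 / 0.02919 = 2.1624
β_Corwin = 0.05074 / 0.02919 = 1.7383
β_Farrow = 0.02958 / 0.02919 = 1.0134
β_P = Σ w_i β_i = 0.08×0.8760 + 0.16×0.2991 + 0.34×2.1624 + 0.19×1.7383 + 0.23×1.0134 = 1.4165
E(R_P) = R_f + β_P × MRP = 5.48% + 1.4165 × 3.61% = 10.59%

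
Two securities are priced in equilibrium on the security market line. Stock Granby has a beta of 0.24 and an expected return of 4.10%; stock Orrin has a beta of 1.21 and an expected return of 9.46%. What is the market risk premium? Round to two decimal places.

Both satisfy E(R) = R_f + β·MRP, so the slope of the SML is
MRP = (9.46% − 4.10%) / (1.21 − 0.24) = 5.36% / 0.97 = 5.5258%

5.53%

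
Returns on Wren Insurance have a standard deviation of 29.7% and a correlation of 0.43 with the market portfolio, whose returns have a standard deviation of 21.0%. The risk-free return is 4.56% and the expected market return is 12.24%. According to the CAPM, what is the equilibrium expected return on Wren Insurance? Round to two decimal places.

9.23%

β = ρ × σ_i / σ_m = 0.43 × 29.7% / 21.0% = 0.6081
MRP = 12.24% − 4.56% = 7.68%
E(R) = 4.56% + 0.6081 × 7.68% = 9.23%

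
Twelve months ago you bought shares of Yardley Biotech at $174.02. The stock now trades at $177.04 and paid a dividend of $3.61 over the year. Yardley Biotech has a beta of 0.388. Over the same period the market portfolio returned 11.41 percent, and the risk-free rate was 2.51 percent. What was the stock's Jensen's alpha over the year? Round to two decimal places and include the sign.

-2.15%

Realised HPR = (P1 + D1 − P0) / P0 = (177.04 + 3.61 − 174.02) / 174.02 = 6.63 / 174.02 = 3.8099%
MRP = 11.41% − 2.51% = 8.90%
CAPM required = R_f + β·MRP = 2.51% + 0.388 × 8.90% = 5.96320%
α = realised − required = 3.8099% − 5.96320% = -2.15%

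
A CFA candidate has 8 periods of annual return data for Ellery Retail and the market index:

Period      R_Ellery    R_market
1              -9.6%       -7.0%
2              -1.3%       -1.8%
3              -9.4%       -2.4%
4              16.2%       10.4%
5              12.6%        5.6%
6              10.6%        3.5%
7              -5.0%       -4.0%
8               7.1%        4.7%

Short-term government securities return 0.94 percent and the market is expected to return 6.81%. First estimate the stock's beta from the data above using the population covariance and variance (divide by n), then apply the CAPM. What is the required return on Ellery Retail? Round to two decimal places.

Mean R_i = (-9.6 − 1.3 − 9.4 + 16.2 + 12.6 + 10.6 − 5.0 + 7.1) / 8 = 2.6500%
Mean R_m = (-7.0 − 1.8 − 2.4 + 10.4 + 5.6 + 3.5 − 4.0 + 4.7) / 8 = 1.1250%
Σ(R_i − R̄_i)(R_m − R̄_m) = 397.7600  ⇒  Cov = 397.7600 / 8 = 49.7200
Σ(R_m − R̄_m)² = 237.7350  ⇒  Var(R_m) = 237.7350 / 8 = 29.7169
β = Cov / Var(R_m) = 49.7200 / 29.7169 = 1.6731
MRP = 6.81% − 0.94% = 5.87%
E(R) = R_f + β × MRP = 0.94% + 1.6731 × 5.87% = 10.76%

10.76%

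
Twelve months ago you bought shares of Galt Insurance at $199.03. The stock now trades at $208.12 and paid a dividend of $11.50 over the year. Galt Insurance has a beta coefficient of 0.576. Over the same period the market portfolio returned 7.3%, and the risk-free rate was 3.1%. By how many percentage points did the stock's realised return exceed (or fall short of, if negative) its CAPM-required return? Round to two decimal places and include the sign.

+4.83%

Realised HPR = (P1 + D1 − P0) / P0 = (208.12 + 11.50 − 199.03) / 199.03 = 20.59 / 199.03 = 10.3452%
MRP = 7.3% − 3.1% = 4.20%
CAPM required = R_f + β·MRP = 3.1% + 0.576 × 4.2% = 5.5192%
α = realised − required = 10.3452% − 5.5192% = +4.83%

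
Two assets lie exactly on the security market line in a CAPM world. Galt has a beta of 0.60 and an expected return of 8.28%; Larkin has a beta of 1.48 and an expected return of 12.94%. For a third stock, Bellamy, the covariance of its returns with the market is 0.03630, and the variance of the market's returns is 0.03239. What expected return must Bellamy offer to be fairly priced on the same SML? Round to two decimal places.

MRP = (12.94% − 8.28%) / (1.48 − 0.60) = 5.2955%
R_f = 8.28% − 0.60 × 5.2955% = 5.1027%
β_Bellamy = Cov / Var(R_m) = 0.03630 / 0.03239 = 1.1207
E(R_Bellamy) = R_f + β × MRP = 5.1027% + 1.1207 × 5.2955% = 11.04%

11.04%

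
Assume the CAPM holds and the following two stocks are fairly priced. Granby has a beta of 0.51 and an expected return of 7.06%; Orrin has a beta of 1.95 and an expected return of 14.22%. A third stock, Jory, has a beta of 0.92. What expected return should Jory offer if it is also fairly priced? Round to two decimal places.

9.10%

MRP (SML slope) = (14.22% − 7.06%) / (1.95 − 0.51) = 7.16% / 1.44 = 4.9722%
R_f (intercept) = 7.06% − 0.51 × 4.9722% = 4.5242%
E(R_Jory) = R_f + β × MRP = 4.5242% + 0.92 × 4.9722% = 9.10%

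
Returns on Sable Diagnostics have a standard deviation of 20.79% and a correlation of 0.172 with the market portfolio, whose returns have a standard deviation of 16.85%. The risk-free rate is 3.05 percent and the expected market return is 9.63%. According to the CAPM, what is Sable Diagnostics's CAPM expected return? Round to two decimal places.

β = ρ × σ_i / σ_m = 0.172 × 20.79% / 16.85% = 0.2122
MRP = 9.63% − 3.05% = 6.58%
E(R) = 3.05% + 0.2122 × 6.58% = 4.45%

4.45%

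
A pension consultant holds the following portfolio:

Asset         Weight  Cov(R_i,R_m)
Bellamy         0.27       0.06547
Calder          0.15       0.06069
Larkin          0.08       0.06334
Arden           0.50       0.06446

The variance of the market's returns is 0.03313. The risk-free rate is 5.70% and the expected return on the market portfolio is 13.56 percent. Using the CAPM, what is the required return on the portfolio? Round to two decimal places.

β_Bellamy = 0.06547 / 0.03313 = 1.9762
β_Calder = 0.06069 / 0.03313 = 1.8319
β_Larkin = 0.06334 / 0.03313 = 1.9119
β_Arden = 0.06446 / 0.03313 = 1.9457
β_P = Σ w_i β_i = 0.27×1.9762 + 0.15×1.8319 + 0.08×1.9119 + 0.50×1.9457 = 1.9342
MRP = 13.56% − 5.70% = 7.86%
E(R_P) = R_f + β_P × MRP = 5.70% + 1.9342 × 7.86% = 20.90%

20.90%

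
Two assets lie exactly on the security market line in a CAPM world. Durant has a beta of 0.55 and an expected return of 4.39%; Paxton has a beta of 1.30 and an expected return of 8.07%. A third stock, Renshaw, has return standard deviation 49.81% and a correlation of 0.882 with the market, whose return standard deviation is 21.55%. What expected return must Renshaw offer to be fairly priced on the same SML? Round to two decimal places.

11.69%

MRP = (8.07% − 4.39%) / (1.30 − 0.55) = 4.9067%
R_f = 4.39% − 0.55 × 4.9067% = 1.6913%
β_Renshaw = ρ·σ_i/σ_m = 0.882 × 49.81 / 21.55 = 2.0386
E(R_Renshaw) = R_f + β × MRP = 1.6913% + 2.0386 × 4.9067% = 11.69%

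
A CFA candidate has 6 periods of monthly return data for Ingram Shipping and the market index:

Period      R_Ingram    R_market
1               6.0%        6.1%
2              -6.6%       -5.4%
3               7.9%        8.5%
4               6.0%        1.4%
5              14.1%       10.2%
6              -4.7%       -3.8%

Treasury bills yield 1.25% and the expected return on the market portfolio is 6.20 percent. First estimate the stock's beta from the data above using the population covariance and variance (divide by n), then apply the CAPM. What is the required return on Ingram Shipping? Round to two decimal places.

Mean R_i = (6.0 − 6.6 + 7.9 + 6.0 + 14.1 − 4.7) / 6 = 3.7833%
Mean R_m = (6.1 − 5.4 + 8.5 + 1.4 + 10.2 − 3.8) / 6 = 2.8333%
Σ(R_i − R̄_i)(R_m − R̄_m) = 245.1533  ⇒  Cov = 245.1533 / 6 = 40.8589
Σ(R_m − R̄_m)² = 210.8933  ⇒  Var(R_m) = 210.8933 / 6 = 35.1489
β = Cov / Var(R_m) = 40.8589 / 35.1489 = 1.1625
MRP = 6.20% − 1.25% = 4.95%
E(R) = R_f + β × MRP = 1.25% + 1.1625 × 4.95% = 7.00%

7.00%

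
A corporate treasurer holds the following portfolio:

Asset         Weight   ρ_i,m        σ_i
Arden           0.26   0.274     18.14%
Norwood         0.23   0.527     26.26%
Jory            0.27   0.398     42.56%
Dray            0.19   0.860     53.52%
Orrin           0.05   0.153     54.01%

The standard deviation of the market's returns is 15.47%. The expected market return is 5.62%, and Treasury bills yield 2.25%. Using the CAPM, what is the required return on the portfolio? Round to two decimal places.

β_Arden = 0.274 × 18.14% / 15.47% = 0.3213
β_Norwood = 0.527 × 26.26% / 15.47% = 0.8946
β_Jory = 0.398 × 42.56% / 15.47% = 1.0950
β_Dray = 0.860 × 53.52% / 15.47% = 2.9753
β_Orrin = 0.153 × 54.01% / 15.47% = 0.5342
β_P = Σ w_i β_i = 0.26×0.3213 + 0.23×0.8946 + 0.27×1.0950 + 0.19×2.9753 + 0.05×0.5342 = 1.1770
MRP = 5.62% − 2.25% = 3.37%
E(R_P) = R_f + β_P × MRP = 2.25% + 1.1770 × 3.37% = 6.22%

6.22%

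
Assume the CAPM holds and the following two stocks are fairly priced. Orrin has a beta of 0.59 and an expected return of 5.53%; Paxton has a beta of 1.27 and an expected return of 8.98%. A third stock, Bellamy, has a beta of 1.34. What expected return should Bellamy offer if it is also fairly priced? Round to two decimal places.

MRP (SML slope) = (8.98% − 5.53%) / (1.27 − 0.59) = 3.45% / 0.68 = 5.0735%
R_f (intercept) = 5.53% − 0.59 × 5.0735% = 2.5366%
E(R_Bellamy) = R_f + β × MRP = 2.5366% + 1.34 × 5.0735% = 9.34%

9.34%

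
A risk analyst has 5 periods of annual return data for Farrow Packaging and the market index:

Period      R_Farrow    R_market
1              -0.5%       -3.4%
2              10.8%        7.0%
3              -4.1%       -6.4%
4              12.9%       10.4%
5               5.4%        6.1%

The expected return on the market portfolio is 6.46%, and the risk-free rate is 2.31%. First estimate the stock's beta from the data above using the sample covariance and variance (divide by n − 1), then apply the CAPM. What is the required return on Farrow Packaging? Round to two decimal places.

Mean R_i = (-0.5 + 10.8 − 4.1 + 12.9 + 5.4) / 5 = 4.9000%
Mean R_m = (-3.4 + 7.0 − 6.4 + 10.4 + 6.1) / 5 = 2.7400%
Σ(R_i − R̄_i)(R_m − R̄_m) = 203.5100  ⇒  Cov = 203.5100 / 4 = 50.8775
Σ(R_m − R̄_m)² = 209.3520  ⇒  Var(R_m) = 209.3520 / 4 = 52.3380
β = Cov / Var(R_m) = 50.8775 / 52.3380 = 0.9721
MRP = 6.46% − 2.31% = 4.15%
E(R) = R_f + β × MRP = 2.31% + 0.9721 × 4.15% = 6.34%

6.34%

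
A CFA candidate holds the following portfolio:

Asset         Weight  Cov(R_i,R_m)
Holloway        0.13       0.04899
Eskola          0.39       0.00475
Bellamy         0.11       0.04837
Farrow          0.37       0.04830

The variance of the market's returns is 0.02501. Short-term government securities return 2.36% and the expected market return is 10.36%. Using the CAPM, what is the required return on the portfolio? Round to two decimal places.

β_Holloway = 0.04899 / 0.02501 = 1.9588
β_Eskola = 0.00475 / 0.02501 = 0.1899
β_Bellamy = 0.04837 / 0.02501 = 1.9340
β_Farrow = 0.04830 / 0.02501 = 1.9312
β_P = Σ w_i β_i = 0.13×1.9588 + 0.39×0.1899 + 0.11×1.9340 + 0.37×1.9312 = 1.2560
MRP = 10.36% − 2.36% = 8.00%
E(R_P) = R_f + β_P × MRP = 2.36% + 1.2560 × 8.00% = 12.41%

12.41%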